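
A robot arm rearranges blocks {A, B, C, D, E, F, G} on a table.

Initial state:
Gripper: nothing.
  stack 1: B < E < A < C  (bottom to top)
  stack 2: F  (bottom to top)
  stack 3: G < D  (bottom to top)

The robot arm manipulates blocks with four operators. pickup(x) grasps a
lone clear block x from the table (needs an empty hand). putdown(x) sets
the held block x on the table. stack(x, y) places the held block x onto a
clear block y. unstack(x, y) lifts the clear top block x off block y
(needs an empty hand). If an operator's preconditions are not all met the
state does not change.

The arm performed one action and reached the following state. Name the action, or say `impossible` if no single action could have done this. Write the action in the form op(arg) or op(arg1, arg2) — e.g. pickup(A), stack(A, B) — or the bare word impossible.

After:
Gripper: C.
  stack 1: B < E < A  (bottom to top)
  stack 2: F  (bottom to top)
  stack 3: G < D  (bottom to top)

target: towers=[B/E/A; F; G/D] holding=C
         pickup(F) → towers=[B/E/A/C; G/D] holding=F
     unstack(D, G) → towers=[B/E/A/C; F; G] holding=D
     unstack(C, A) → towers=[B/E/A; F; G/D] holding=C  ← match

unstack(C, A)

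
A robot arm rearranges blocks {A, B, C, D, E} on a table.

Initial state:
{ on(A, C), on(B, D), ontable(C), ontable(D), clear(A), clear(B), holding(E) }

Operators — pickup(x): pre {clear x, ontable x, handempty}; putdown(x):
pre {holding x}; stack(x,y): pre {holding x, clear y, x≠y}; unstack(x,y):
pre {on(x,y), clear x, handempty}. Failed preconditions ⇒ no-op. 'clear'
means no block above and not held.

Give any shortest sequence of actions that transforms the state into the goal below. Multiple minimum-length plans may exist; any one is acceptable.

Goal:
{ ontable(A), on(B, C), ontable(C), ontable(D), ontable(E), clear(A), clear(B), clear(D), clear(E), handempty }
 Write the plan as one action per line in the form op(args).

putdown(E)
unstack(A, C)
putdown(A)
unstack(B, D)
stack(B, C)

step 1 (putdown(E)): towers=[C/A; D/B; E] holding=-
step 2 (unstack(A, C)): towers=[C; D/B; E] holding=A
step 3 (putdown(A)): towers=[A; C; D/B; E] holding=-
step 4 (unstack(B, D)): towers=[A; C; D; E] holding=B
step 5 (stack(B, C)): towers=[A; C/B; D; E] holding=-
goal check: towers=[A; C/B; D; E] holding=- — reached (length 5, optimal by BFS)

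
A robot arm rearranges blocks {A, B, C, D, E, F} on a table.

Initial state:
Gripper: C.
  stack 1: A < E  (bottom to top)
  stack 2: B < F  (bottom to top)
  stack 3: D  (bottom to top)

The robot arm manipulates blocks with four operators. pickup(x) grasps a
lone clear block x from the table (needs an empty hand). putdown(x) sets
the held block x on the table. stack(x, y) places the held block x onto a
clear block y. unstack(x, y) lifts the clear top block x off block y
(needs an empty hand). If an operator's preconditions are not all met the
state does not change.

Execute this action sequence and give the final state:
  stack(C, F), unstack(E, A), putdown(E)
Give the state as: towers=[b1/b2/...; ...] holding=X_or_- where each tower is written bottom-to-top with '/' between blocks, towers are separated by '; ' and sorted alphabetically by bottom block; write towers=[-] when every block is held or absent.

towers=[A; B/F/C; D; E] holding=-

step 1 (stack(C, F)): towers=[A/E; B/F/C; D] holding=-
step 2 (unstack(E, A)): towers=[A; B/F/C; D] holding=E
step 3 (putdown(E)): towers=[A; B/F/C; D; E] holding=-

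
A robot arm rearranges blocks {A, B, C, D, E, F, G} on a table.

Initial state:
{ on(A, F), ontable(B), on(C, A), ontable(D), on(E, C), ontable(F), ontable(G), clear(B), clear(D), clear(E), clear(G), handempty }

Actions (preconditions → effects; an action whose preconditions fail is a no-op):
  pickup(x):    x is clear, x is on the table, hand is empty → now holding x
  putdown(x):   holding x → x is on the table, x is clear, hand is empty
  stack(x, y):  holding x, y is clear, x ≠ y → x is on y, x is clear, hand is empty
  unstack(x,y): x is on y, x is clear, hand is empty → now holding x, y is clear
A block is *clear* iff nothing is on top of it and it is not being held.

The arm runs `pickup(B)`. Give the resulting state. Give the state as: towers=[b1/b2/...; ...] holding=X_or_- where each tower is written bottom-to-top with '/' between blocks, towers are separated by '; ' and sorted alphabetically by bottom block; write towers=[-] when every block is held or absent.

before: towers=[B; D; F/A/C/E; G] holding=-
pre[pickup(B)]: clear(B) ✓, ontable(B) ✓, handempty ✓
all met → apply pickup(B)
after:  towers=[D; F/A/C/E; G] holding=B

towers=[D; F/A/C/E; G] holding=B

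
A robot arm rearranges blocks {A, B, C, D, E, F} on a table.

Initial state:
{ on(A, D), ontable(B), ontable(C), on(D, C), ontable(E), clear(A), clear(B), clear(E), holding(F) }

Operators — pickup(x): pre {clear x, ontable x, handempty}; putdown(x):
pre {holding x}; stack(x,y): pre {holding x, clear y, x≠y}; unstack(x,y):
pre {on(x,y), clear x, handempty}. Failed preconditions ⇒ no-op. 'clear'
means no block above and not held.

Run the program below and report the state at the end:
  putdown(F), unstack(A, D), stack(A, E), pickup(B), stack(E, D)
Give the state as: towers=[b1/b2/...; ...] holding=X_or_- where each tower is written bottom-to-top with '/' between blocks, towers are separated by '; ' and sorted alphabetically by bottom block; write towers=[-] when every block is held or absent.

towers=[C/D; E/A; F] holding=B

step 1 (putdown(F)): towers=[B; C/D/A; E; F] holding=-
step 2 (unstack(A, D)): towers=[B; C/D; E; F] holding=A
step 3 (stack(A, E)): towers=[B; C/D; E/A; F] holding=-
step 4 (pickup(B)): towers=[C/D; E/A; F] holding=B
step 5 (stack(E, D)) [no-op]: towers=[C/D; E/A; F] holding=B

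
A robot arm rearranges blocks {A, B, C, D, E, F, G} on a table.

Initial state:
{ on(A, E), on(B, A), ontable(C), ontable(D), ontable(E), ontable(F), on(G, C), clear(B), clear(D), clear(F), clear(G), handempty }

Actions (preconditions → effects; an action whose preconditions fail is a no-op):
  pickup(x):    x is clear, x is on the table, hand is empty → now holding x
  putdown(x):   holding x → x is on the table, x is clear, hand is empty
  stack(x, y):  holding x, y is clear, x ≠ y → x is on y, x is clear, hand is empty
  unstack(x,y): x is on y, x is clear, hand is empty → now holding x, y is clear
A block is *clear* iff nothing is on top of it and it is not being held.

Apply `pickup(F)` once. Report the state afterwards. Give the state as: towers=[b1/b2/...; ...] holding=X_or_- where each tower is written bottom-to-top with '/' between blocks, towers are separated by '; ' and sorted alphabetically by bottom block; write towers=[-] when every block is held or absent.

towers=[C/G; D; E/A/B] holding=F

before: towers=[C/G; D; E/A/B; F] holding=-
pre[pickup(F)]: clear(F) yes, ontable(F) yes, handempty yes
all met → apply pickup(F)
after:  towers=[C/G; D; E/A/B] holding=F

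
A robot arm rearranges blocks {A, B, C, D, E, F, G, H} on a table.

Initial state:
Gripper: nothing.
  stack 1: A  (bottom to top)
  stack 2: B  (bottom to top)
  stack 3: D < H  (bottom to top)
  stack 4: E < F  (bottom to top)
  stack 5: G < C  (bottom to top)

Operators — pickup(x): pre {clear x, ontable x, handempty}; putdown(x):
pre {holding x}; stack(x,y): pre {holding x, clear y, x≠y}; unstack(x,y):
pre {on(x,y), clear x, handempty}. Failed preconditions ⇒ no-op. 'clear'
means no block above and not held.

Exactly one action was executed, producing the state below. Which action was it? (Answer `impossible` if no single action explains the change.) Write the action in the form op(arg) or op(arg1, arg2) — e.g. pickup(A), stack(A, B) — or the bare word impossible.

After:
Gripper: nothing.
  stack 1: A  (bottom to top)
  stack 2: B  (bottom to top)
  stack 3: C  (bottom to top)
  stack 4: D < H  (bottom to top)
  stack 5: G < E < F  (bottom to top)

impossible

target: towers=[A; B; C; D/H; G/E/F] holding=-
         pickup(A) → towers=[B; D/H; E/F; G/C] holding=A
     unstack(H, D) → towers=[A; B; D; E/F; G/C] holding=H
         pickup(B) → towers=[A; D/H; E/F; G/C] holding=B
     unstack(F, E) → towers=[A; B; D/H; E; G/C] holding=F
     unstack(C, G) → towers=[A; B; D/H; E/F; G] holding=C
none of the 5 applicable actions match → impossible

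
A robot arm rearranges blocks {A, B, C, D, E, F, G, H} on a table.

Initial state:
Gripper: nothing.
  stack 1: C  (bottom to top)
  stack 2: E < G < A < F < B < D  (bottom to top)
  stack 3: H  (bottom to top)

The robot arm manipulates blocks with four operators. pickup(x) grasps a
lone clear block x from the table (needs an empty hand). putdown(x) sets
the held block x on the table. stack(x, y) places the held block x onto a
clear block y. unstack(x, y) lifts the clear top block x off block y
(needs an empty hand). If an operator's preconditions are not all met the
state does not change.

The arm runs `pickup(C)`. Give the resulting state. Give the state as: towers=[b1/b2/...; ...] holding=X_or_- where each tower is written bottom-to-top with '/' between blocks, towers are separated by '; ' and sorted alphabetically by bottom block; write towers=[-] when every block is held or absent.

before: towers=[C; E/G/A/F/B/D; H] holding=-
pre[pickup(C)]: clear(C) ok, ontable(C) ok, handempty ok
all met → apply pickup(C)
after:  towers=[E/G/A/F/B/D; H] holding=C

towers=[E/G/A/F/B/D; H] holding=C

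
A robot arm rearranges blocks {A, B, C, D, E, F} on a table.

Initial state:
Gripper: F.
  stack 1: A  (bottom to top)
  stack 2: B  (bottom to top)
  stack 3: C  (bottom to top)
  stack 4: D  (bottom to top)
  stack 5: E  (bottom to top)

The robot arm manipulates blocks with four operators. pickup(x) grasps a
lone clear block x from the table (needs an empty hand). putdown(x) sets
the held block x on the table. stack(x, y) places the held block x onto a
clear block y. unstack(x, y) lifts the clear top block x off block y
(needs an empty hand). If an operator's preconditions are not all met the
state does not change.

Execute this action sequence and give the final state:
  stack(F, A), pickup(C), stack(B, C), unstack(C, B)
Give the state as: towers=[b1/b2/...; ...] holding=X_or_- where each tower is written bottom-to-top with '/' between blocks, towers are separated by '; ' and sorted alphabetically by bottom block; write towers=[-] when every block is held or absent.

step 1 (stack(F, A)): towers=[A/F; B; C; D; E] holding=-
step 2 (pickup(C)): towers=[A/F; B; D; E] holding=C
step 3 (stack(B, C)) [no-op]: towers=[A/F; B; D; E] holding=C
step 4 (unstack(C, B)) [no-op]: towers=[A/F; B; D; E] holding=C

towers=[A/F; B; D; E] holding=C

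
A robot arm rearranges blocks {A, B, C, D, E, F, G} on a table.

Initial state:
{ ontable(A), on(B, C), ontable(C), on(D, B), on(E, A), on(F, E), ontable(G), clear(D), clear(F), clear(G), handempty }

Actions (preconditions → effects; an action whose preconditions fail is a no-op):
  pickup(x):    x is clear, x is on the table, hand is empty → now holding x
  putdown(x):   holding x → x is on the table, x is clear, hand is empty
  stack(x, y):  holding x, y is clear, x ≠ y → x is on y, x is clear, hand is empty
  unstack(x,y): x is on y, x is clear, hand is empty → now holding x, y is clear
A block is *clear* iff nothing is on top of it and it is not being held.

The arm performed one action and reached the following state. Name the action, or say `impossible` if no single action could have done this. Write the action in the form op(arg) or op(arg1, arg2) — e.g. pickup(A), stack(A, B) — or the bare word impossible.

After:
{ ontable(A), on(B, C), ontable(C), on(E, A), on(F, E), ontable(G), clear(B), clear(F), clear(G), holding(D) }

unstack(D, B)

target: towers=[A/E/F; C/B; G] holding=D
     unstack(F, E) → towers=[A/E; C/B/D; G] holding=F
         pickup(G) → towers=[A/E/F; C/B/D] holding=G
     unstack(D, B) → towers=[A/E/F; C/B; G] holding=D  ← match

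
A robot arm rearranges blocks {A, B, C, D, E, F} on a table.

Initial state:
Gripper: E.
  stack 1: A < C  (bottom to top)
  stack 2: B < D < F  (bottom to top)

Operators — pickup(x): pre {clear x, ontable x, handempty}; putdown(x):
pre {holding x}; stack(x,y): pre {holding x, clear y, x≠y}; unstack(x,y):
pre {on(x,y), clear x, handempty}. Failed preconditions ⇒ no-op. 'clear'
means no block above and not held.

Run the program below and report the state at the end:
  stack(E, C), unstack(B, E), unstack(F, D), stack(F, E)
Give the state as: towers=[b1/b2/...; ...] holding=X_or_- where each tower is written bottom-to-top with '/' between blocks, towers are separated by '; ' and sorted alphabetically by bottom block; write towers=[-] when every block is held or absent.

step 1 (stack(E, C)): towers=[A/C/E; B/D/F] holding=-
step 2 (unstack(B, E)) [no-op]: towers=[A/C/E; B/D/F] holding=-
step 3 (unstack(F, D)): towers=[A/C/E; B/D] holding=F
step 4 (stack(F, E)): towers=[A/C/E/F; B/D] holding=-

towers=[A/C/E/F; B/D] holding=-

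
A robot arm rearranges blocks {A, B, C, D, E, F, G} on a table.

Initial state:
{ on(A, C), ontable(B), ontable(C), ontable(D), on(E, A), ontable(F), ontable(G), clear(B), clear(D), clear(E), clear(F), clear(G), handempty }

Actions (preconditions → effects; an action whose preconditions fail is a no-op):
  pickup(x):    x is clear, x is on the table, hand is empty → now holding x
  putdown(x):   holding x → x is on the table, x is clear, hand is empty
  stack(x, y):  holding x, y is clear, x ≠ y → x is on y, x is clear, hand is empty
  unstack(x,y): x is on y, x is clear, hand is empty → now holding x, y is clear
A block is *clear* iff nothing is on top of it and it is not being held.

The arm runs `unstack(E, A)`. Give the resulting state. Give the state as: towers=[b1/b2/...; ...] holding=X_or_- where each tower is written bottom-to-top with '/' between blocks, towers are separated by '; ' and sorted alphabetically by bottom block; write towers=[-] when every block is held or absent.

towers=[B; C/A; D; F; G] holding=E

before: towers=[B; C/A/E; D; F; G] holding=-
pre[unstack(E, A)]: on(E,A) ok, clear(E) ok, handempty ok
all met → apply unstack(E, A)
after:  towers=[B; C/A; D; F; G] holding=E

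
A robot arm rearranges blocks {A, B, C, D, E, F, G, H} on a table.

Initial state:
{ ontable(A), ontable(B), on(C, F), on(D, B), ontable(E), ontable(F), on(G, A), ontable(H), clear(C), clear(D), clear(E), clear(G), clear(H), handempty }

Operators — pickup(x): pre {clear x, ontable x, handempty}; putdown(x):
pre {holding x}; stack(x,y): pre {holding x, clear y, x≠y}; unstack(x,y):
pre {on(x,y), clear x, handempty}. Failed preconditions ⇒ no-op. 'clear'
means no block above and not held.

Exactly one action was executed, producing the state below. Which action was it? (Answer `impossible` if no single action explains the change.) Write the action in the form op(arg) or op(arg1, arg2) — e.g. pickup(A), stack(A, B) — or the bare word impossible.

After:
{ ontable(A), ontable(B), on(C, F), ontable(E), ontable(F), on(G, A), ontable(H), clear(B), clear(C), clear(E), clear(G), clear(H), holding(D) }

target: towers=[A/G; B; E; F/C; H] holding=D
     unstack(G, A) → towers=[A; B/D; E; F/C; H] holding=G
         pickup(E) → towers=[A/G; B/D; F/C; H] holding=E
         pickup(H) → towers=[A/G; B/D; E; F/C] holding=H
     unstack(D, B) → towers=[A/G; B; E; F/C; H] holding=D  ← match
     unstack(C, F) → towers=[A/G; B/D; E; F; H] holding=C

unstack(D, B)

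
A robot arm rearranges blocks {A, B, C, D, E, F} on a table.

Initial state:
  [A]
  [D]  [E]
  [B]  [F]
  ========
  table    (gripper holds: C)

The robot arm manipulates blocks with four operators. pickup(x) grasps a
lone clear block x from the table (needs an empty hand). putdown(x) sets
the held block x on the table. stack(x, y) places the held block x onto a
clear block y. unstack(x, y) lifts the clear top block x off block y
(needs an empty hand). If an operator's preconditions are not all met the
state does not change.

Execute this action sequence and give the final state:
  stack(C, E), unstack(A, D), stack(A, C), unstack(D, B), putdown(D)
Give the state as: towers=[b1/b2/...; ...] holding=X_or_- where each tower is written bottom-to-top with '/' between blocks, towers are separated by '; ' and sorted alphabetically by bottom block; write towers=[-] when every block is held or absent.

step 1 (stack(C, E)): towers=[B/D/A; F/E/C] holding=-
step 2 (unstack(A, D)): towers=[B/D; F/E/C] holding=A
step 3 (stack(A, C)): towers=[B/D; F/E/C/A] holding=-
step 4 (unstack(D, B)): towers=[B; F/E/C/A] holding=D
step 5 (putdown(D)): towers=[B; D; F/E/C/A] holding=-

towers=[B; D; F/E/C/A] holding=-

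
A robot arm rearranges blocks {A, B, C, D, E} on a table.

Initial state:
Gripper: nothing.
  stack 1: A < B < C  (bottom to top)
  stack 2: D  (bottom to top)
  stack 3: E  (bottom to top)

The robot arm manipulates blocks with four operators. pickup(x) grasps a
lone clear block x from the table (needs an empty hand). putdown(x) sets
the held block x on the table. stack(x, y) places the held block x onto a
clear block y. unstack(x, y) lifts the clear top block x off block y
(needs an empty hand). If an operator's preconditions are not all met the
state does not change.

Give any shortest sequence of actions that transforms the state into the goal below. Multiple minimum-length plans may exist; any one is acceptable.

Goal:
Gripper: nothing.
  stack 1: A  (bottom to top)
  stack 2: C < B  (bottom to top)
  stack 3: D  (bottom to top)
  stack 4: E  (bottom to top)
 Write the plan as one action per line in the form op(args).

step 1 (unstack(C, B)): towers=[A/B; D; E] holding=C
step 2 (putdown(C)): towers=[A/B; C; D; E] holding=-
step 3 (unstack(B, A)): towers=[A; C; D; E] holding=B
step 4 (stack(B, C)): towers=[A; C/B; D; E] holding=-
goal check: towers=[A; C/B; D; E] holding=- — reached (length 4, optimal by BFS)

unstack(C, B)
putdown(C)
unstack(B, A)
stack(B, C)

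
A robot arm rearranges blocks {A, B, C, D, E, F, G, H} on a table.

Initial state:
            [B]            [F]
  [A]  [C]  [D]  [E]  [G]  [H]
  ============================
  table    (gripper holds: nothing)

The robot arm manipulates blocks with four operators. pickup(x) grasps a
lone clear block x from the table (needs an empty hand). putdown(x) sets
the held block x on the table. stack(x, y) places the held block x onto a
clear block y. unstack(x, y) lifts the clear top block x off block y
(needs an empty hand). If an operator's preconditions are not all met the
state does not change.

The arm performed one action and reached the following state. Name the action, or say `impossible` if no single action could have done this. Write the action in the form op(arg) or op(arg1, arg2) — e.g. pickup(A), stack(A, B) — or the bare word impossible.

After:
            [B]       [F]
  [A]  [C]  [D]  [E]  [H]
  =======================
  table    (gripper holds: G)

pickup(G)

target: towers=[A; C; D/B; E; H/F] holding=G
         pickup(G) → towers=[A; C; D/B; E; H/F] holding=G  ← match
         pickup(A) → towers=[C; D/B; E; G; H/F] holding=A
         pickup(E) → towers=[A; C; D/B; G; H/F] holding=E
     unstack(B, D) → towers=[A; C; D; E; G; H/F] holding=B
     unstack(F, H) → towers=[A; C; D/B; E; G; H] holding=F
         pickup(C) → towers=[A; D/B; E; G; H/F] holding=C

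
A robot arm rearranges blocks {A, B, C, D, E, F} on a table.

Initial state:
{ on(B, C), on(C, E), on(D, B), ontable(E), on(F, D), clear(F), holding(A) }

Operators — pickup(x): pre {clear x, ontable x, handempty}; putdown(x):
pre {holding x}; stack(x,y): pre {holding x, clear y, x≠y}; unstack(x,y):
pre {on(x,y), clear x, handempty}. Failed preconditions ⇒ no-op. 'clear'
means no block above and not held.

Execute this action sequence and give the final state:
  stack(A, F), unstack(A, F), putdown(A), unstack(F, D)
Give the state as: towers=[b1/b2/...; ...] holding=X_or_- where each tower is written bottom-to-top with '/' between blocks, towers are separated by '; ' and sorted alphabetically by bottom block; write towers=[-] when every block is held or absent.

towers=[A; E/C/B/D] holding=F

step 1 (stack(A, F)): towers=[E/C/B/D/F/A] holding=-
step 2 (unstack(A, F)): towers=[E/C/B/D/F] holding=A
step 3 (putdown(A)): towers=[A; E/C/B/D/F] holding=-
step 4 (unstack(F, D)): towers=[A; E/C/B/D] holding=F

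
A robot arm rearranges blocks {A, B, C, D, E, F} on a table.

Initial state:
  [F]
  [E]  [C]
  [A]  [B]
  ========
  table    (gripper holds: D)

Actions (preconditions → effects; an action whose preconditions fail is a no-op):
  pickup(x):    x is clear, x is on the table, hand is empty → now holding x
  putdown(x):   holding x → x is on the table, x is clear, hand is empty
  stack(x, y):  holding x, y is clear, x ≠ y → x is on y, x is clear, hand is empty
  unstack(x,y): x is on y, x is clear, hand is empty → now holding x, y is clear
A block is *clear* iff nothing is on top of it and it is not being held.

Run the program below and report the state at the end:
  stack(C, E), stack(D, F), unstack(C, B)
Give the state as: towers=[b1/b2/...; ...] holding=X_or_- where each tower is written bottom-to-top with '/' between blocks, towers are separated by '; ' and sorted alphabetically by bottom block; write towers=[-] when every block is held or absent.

towers=[A/E/F/D; B] holding=C

step 1 (stack(C, E)) [no-op]: towers=[A/E/F; B/C] holding=D
step 2 (stack(D, F)): towers=[A/E/F/D; B/C] holding=-
step 3 (unstack(C, B)): towers=[A/E/F/D; B] holding=C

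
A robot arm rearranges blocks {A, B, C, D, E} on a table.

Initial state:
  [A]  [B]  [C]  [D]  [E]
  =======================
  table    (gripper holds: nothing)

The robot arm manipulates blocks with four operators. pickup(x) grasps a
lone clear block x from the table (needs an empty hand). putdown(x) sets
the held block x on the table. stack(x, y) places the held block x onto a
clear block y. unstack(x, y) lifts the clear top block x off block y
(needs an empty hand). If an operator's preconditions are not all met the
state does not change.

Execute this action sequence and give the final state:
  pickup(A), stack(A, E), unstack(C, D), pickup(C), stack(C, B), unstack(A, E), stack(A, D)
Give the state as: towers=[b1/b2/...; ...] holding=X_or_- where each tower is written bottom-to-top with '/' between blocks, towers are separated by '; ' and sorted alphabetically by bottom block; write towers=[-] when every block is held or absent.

towers=[B/C; D/A; E] holding=-

step 1 (pickup(A)): towers=[B; C; D; E] holding=A
step 2 (stack(A, E)): towers=[B; C; D; E/A] holding=-
step 3 (unstack(C, D)) [no-op]: towers=[B; C; D; E/A] holding=-
step 4 (pickup(C)): towers=[B; D; E/A] holding=C
step 5 (stack(C, B)): towers=[B/C; D; E/A] holding=-
step 6 (unstack(A, E)): towers=[B/C; D; E] holding=A
step 7 (stack(A, D)): towers=[B/C; D/A; E] holding=-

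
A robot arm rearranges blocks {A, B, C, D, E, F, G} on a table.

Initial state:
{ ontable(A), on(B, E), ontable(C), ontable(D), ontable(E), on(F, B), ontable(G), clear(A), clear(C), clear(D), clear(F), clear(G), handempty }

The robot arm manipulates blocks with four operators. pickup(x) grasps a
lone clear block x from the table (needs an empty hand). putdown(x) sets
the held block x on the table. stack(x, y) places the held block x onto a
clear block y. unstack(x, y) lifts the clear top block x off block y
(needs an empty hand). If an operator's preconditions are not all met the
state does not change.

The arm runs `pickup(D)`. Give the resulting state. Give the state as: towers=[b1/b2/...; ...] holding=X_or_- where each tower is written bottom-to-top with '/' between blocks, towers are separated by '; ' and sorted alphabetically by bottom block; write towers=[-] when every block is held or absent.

before: towers=[A; C; D; E/B/F; G] holding=-
pre[pickup(D)]: clear(D) ok, ontable(D) ok, handempty ok
all met → apply pickup(D)
after:  towers=[A; C; E/B/F; G] holding=D

towers=[A; C; E/B/F; G] holding=D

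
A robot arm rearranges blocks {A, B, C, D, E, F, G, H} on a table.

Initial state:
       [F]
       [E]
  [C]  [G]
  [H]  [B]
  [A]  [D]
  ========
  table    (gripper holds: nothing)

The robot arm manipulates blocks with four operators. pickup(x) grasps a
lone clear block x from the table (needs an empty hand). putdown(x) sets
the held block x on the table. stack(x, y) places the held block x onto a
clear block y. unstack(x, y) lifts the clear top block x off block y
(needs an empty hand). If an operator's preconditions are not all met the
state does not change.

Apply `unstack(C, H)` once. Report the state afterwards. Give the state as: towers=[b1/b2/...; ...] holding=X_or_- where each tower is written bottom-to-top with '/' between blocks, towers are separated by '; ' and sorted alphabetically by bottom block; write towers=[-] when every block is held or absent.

before: towers=[A/H/C; D/B/G/E/F] holding=-
pre[unstack(C, H)]: on(C,H) ✓, clear(C) ✓, handempty ✓
all met → apply unstack(C, H)
after:  towers=[A/H; D/B/G/E/F] holding=C

towers=[A/H; D/B/G/E/F] holding=C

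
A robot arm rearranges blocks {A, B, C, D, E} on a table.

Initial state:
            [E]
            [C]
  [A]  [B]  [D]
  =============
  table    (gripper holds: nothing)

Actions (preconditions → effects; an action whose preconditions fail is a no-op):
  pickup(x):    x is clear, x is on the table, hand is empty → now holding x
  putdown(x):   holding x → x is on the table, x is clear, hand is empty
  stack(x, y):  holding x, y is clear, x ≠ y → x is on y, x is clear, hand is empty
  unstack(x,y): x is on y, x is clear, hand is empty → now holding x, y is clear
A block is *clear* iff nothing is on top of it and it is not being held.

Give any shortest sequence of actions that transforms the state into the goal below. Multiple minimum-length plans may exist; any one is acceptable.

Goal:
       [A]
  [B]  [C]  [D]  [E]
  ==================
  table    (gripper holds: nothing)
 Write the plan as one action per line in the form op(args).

unstack(E, C)
putdown(E)
unstack(C, D)
putdown(C)
pickup(A)
stack(A, C)

step 1 (unstack(E, C)): towers=[A; B; D/C] holding=E
step 2 (putdown(E)): towers=[A; B; D/C; E] holding=-
step 3 (unstack(C, D)): towers=[A; B; D; E] holding=C
step 4 (putdown(C)): towers=[A; B; C; D; E] holding=-
step 5 (pickup(A)): towers=[B; C; D; E] holding=A
step 6 (stack(A, C)): towers=[B; C/A; D; E] holding=-
goal check: towers=[B; C/A; D; E] holding=- — reached (length 6, optimal by BFS)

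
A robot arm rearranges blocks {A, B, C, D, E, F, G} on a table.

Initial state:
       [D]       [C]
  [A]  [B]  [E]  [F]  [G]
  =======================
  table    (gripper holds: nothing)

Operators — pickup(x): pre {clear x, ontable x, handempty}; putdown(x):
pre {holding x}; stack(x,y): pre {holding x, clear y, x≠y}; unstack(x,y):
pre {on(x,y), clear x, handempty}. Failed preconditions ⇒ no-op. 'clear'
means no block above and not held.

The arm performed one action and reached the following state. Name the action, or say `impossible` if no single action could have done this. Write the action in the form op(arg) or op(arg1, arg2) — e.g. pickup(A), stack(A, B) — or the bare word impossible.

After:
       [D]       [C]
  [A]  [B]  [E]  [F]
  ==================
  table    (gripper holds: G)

target: towers=[A; B/D; E; F/C] holding=G
         pickup(G) → towers=[A; B/D; E; F/C] holding=G  ← match
     unstack(D, B) → towers=[A; B; E; F/C; G] holding=D
         pickup(A) → towers=[B/D; E; F/C; G] holding=A
         pickup(E) → towers=[A; B/D; F/C; G] holding=E
     unstack(C, F) → towers=[A; B/D; E; F; G] holding=C

pickup(G)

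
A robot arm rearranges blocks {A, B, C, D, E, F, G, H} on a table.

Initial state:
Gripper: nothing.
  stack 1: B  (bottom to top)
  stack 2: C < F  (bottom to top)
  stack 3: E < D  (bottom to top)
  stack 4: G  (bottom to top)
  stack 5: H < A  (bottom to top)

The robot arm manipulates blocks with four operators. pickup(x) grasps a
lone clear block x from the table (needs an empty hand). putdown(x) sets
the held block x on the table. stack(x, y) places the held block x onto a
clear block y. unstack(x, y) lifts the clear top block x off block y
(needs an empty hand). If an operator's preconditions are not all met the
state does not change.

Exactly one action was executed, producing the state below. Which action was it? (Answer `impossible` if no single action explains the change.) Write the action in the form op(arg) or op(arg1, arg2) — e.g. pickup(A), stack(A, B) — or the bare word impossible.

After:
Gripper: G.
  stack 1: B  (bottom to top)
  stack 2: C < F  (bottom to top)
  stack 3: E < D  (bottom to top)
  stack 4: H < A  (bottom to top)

target: towers=[B; C/F; E/D; H/A] holding=G
         pickup(G) → towers=[B; C/F; E/D; H/A] holding=G  ← match
     unstack(A, H) → towers=[B; C/F; E/D; G; H] holding=A
         pickup(B) → towers=[C/F; E/D; G; H/A] holding=B
     unstack(F, C) → towers=[B; C; E/D; G; H/A] holding=F
     unstack(D, E) → towers=[B; C/F; E; G; H/A] holding=D

pickup(G)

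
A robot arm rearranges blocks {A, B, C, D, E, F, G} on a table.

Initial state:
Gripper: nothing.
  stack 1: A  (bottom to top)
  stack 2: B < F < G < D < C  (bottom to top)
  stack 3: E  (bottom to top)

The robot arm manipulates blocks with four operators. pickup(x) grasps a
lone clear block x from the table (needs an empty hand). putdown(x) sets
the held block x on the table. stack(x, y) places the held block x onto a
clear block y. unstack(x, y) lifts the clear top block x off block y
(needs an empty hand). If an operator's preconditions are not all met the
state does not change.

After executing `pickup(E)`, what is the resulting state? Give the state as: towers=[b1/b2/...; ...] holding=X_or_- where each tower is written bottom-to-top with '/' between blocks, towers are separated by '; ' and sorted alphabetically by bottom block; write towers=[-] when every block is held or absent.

towers=[A; B/F/G/D/C] holding=E

before: towers=[A; B/F/G/D/C; E] holding=-
pre[pickup(E)]: clear(E) ok, ontable(E) ok, handempty ok
all met → apply pickup(E)
after:  towers=[A; B/F/G/D/C] holding=E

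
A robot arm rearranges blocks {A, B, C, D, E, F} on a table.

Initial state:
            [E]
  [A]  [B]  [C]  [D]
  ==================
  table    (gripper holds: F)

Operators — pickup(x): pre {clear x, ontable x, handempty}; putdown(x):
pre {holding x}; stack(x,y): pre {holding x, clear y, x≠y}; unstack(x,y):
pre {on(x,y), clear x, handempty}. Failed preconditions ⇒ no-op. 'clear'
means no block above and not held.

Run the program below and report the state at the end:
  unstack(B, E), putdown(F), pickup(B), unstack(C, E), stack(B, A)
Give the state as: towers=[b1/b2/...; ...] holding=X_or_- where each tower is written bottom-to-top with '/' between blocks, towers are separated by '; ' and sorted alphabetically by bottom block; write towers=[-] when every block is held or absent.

towers=[A/B; C/E; D; F] holding=-

step 1 (unstack(B, E)) [no-op]: towers=[A; B; C/E; D] holding=F
step 2 (putdown(F)): towers=[A; B; C/E; D; F] holding=-
step 3 (pickup(B)): towers=[A; C/E; D; F] holding=B
step 4 (unstack(C, E)) [no-op]: towers=[A; C/E; D; F] holding=B
step 5 (stack(B, A)): towers=[A/B; C/E; D; F] holding=-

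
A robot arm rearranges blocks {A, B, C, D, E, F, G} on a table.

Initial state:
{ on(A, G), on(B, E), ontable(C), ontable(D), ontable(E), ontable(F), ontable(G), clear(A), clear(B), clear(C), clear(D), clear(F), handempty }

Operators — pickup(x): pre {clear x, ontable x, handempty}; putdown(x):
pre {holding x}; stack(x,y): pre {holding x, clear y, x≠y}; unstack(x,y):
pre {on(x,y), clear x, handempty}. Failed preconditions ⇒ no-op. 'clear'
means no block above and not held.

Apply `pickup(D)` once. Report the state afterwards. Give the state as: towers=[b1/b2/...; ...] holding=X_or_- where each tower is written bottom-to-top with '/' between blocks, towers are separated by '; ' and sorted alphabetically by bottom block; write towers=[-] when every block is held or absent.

before: towers=[C; D; E/B; F; G/A] holding=-
pre[pickup(D)]: clear(D) ok, ontable(D) ok, handempty ok
all met → apply pickup(D)
after:  towers=[C; E/B; F; G/A] holding=D

towers=[C; E/B; F; G/A] holding=D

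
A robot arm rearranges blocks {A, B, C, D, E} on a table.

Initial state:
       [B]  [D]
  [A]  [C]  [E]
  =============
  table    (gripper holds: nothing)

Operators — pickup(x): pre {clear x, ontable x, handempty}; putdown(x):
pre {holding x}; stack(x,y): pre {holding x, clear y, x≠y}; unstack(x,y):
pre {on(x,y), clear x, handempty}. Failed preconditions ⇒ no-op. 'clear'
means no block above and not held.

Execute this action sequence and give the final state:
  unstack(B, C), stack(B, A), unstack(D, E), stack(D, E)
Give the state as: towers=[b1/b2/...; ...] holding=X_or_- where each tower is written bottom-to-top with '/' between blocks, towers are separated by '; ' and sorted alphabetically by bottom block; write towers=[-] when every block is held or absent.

step 1 (unstack(B, C)): towers=[A; C; E/D] holding=B
step 2 (stack(B, A)): towers=[A/B; C; E/D] holding=-
step 3 (unstack(D, E)): towers=[A/B; C; E] holding=D
step 4 (stack(D, E)): towers=[A/B; C; E/D] holding=-

towers=[A/B; C; E/D] holding=-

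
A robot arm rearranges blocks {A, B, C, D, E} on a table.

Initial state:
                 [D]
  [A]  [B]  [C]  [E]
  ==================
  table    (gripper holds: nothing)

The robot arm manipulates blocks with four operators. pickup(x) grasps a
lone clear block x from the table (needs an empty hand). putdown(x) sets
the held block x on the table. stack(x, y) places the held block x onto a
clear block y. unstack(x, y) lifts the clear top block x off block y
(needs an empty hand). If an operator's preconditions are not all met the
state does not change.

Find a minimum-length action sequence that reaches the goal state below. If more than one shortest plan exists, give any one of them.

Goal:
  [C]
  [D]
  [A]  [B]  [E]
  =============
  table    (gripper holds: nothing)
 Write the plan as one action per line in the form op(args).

step 1 (unstack(D, E)): towers=[A; B; C; E] holding=D
step 2 (stack(D, A)): towers=[A/D; B; C; E] holding=-
step 3 (pickup(C)): towers=[A/D; B; E] holding=C
step 4 (stack(C, D)): towers=[A/D/C; B; E] holding=-
goal check: towers=[A/D/C; B; E] holding=- — reached (length 4, optimal by BFS)

unstack(D, E)
stack(D, A)
pickup(C)
stack(C, D)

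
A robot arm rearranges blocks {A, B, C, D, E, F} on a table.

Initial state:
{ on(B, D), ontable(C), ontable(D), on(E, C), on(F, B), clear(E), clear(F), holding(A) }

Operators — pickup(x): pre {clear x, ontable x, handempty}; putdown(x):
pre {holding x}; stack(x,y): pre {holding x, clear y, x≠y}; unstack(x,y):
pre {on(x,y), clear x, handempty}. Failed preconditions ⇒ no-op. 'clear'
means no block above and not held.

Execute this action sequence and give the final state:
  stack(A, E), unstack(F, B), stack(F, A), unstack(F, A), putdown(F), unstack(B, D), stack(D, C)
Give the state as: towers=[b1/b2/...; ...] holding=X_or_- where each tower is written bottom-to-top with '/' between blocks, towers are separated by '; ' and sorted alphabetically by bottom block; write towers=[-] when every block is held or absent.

step 1 (stack(A, E)): towers=[C/E/A; D/B/F] holding=-
step 2 (unstack(F, B)): towers=[C/E/A; D/B] holding=F
step 3 (stack(F, A)): towers=[C/E/A/F; D/B] holding=-
step 4 (unstack(F, A)): towers=[C/E/A; D/B] holding=F
step 5 (putdown(F)): towers=[C/E/A; D/B; F] holding=-
step 6 (unstack(B, D)): towers=[C/E/A; D; F] holding=B
step 7 (stack(D, C)) [no-op]: towers=[C/E/A; D; F] holding=B

towers=[C/E/A; D; F] holding=B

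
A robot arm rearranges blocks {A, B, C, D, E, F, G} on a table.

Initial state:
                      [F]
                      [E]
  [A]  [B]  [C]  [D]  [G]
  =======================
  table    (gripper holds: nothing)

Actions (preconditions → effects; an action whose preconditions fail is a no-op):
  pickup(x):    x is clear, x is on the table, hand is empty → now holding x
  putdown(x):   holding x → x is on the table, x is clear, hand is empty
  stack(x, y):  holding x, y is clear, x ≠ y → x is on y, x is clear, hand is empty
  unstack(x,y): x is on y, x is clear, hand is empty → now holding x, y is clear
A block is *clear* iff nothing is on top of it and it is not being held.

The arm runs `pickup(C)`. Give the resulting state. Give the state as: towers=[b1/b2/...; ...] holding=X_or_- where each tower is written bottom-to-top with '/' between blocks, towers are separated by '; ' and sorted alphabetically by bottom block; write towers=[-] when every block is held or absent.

towers=[A; B; D; G/E/F] holding=C

before: towers=[A; B; C; D; G/E/F] holding=-
pre[pickup(C)]: clear(C) ok, ontable(C) ok, handempty ok
all met → apply pickup(C)
after:  towers=[A; B; D; G/E/F] holding=C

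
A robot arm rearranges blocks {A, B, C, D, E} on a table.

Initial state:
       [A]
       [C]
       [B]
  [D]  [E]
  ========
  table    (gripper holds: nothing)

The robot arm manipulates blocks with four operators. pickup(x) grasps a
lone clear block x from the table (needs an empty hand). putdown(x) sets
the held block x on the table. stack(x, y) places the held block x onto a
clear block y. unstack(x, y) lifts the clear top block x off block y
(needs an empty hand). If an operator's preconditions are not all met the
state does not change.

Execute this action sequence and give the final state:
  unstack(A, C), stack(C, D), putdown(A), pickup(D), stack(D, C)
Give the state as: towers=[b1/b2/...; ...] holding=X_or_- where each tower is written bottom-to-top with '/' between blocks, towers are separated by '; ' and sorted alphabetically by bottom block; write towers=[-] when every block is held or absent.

step 1 (unstack(A, C)): towers=[D; E/B/C] holding=A
step 2 (stack(C, D)) [no-op]: towers=[D; E/B/C] holding=A
step 3 (putdown(A)): towers=[A; D; E/B/C] holding=-
step 4 (pickup(D)): towers=[A; E/B/C] holding=D
step 5 (stack(D, C)): towers=[A; E/B/C/D] holding=-

towers=[A; E/B/C/D] holding=-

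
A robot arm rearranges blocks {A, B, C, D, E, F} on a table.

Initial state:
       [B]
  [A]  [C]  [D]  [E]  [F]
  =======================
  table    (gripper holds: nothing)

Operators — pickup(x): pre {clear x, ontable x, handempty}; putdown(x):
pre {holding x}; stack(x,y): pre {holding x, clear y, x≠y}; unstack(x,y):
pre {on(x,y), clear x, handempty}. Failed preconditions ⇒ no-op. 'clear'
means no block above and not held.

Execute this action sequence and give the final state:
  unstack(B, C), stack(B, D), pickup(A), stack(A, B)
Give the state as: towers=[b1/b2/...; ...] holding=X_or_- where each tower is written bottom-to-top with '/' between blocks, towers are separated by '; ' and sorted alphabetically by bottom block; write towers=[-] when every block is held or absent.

towers=[C; D/B/A; E; F] holding=-

step 1 (unstack(B, C)): towers=[A; C; D; E; F] holding=B
step 2 (stack(B, D)): towers=[A; C; D/B; E; F] holding=-
step 3 (pickup(A)): towers=[C; D/B; E; F] holding=A
step 4 (stack(A, B)): towers=[C; D/B/A; E; F] holding=-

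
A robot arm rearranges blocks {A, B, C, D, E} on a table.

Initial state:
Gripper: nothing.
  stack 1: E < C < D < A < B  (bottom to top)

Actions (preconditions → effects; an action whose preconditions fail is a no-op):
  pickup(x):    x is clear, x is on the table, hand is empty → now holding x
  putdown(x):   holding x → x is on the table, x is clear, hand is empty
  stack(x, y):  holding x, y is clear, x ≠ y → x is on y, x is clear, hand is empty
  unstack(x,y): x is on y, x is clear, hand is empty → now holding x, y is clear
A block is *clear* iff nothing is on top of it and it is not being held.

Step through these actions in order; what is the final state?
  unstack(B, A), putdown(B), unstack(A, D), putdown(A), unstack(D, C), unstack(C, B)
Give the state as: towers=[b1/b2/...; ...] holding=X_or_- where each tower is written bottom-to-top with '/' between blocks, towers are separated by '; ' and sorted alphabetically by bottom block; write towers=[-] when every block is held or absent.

step 1 (unstack(B, A)): towers=[E/C/D/A] holding=B
step 2 (putdown(B)): towers=[B; E/C/D/A] holding=-
step 3 (unstack(A, D)): towers=[B; E/C/D] holding=A
step 4 (putdown(A)): towers=[A; B; E/C/D] holding=-
step 5 (unstack(D, C)): towers=[A; B; E/C] holding=D
step 6 (unstack(C, B)) [no-op]: towers=[A; B; E/C] holding=D

towers=[A; B; E/C] holding=D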